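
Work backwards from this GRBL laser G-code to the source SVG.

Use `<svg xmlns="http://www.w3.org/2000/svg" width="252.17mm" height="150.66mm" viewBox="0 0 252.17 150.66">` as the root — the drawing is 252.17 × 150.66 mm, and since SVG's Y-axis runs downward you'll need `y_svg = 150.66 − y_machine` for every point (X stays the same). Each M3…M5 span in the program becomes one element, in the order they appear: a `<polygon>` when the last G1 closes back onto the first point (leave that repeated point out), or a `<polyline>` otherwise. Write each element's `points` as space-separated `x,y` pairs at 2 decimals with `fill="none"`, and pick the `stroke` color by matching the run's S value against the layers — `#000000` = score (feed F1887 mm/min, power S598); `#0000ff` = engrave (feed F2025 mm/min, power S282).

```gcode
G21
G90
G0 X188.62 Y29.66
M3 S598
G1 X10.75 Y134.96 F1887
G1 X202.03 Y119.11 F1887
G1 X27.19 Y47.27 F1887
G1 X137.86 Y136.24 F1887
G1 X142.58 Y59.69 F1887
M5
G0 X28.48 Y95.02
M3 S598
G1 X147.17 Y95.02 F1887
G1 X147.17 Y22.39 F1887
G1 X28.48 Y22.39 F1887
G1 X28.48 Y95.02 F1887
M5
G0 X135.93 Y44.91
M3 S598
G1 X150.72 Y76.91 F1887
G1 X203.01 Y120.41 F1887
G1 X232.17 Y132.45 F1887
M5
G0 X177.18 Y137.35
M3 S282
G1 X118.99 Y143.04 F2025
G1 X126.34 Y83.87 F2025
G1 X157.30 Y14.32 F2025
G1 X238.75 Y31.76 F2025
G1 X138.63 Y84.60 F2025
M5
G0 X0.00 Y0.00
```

Each laser-on run becomes one SVG element. Flip Y back into SVG space with y_svg = 150.66 − y_machine.

Run 1: S598 ⇒ score layer `#000000`. The run is open, so emit a `<polyline>` with points (Y-flipped): 188.62,121.00 10.75,15.70 202.03,31.55 27.19,103.39 137.86,14.42 142.58,90.97.

Run 2: power S598 maps to stroke `#000000` (score). The run returns to its start, so emit a `<polygon>` with points (Y-flipped): 28.48,55.64 147.17,55.64 147.17,128.27 28.48,128.27.

Run 3: the run's S598 means `#000000` (score). The run is open, so emit a `<polyline>` with points (Y-flipped): 135.93,105.75 150.72,73.75 203.01,30.25 232.17,18.21.

Run 4: the run's S282 means `#0000ff` (engrave). The run is open, so emit a `<polyline>` with points (Y-flipped): 177.18,13.31 118.99,7.62 126.34,66.79 157.30,136.34 238.75,118.90 138.63,66.06.

<svg xmlns="http://www.w3.org/2000/svg" width="252.17mm" height="150.66mm" viewBox="0 0 252.17 150.66">
  <polyline points="188.62,121.00 10.75,15.70 202.03,31.55 27.19,103.39 137.86,14.42 142.58,90.97" fill="none" stroke="#000000"/>
  <polygon points="28.48,55.64 147.17,55.64 147.17,128.27 28.48,128.27" fill="none" stroke="#000000"/>
  <polyline points="135.93,105.75 150.72,73.75 203.01,30.25 232.17,18.21" fill="none" stroke="#000000"/>
  <polyline points="177.18,13.31 118.99,7.62 126.34,66.79 157.30,136.34 238.75,118.90 138.63,66.06" fill="none" stroke="#0000ff"/>
</svg>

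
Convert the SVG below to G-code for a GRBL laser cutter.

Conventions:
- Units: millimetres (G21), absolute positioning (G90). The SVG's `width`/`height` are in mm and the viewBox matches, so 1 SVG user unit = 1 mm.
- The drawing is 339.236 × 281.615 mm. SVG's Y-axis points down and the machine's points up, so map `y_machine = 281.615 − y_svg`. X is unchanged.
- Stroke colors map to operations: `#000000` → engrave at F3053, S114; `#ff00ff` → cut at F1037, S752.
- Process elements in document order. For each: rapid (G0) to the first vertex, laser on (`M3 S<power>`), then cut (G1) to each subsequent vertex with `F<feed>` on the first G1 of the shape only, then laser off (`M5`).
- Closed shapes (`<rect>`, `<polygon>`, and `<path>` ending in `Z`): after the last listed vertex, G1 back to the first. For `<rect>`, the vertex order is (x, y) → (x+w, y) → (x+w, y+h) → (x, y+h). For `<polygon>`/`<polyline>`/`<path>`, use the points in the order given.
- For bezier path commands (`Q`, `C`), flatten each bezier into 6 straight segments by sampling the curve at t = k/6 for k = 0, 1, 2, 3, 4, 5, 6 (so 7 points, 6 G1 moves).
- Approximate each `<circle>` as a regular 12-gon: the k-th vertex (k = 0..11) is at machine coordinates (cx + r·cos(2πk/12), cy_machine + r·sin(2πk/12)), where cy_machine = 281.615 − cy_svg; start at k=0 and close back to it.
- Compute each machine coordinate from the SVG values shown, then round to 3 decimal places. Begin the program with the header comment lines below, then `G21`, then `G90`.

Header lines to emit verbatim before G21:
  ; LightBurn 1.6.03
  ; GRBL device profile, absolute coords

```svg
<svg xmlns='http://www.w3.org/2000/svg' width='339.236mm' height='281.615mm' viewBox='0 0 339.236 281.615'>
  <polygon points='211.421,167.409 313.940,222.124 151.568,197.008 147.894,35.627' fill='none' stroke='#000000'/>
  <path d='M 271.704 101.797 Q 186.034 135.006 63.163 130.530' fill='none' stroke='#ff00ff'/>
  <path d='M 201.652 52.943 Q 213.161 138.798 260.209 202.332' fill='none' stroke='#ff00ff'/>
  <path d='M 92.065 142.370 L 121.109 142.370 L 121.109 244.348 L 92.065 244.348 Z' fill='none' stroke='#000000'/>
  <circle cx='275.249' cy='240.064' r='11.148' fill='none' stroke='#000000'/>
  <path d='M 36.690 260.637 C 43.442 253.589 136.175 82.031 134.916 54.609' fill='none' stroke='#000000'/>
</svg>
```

1 u = 1 mm; y_m = 281.615 − y.

[1] `<polygon>` closed polygon, #000000→engrave S114 F3053: (211.421,114.206) → (313.940,59.491) → (151.568,84.607) → (147.894,245.988) → (211.421,114.206) (closed)

[2] `<path>` quadratic bezier, #ff00ff→cut S752 F1037: (271.704,179.818) → (242.114,169.795) → (210.457,161.866) → (176.734,156.030) → (140.944,152.288) → (103.087,150.640) → (63.163,151.085)

[3] `<path>` quadratic bezier, #ff00ff→cut S752 F1037: (201.652,228.672) → (206.476,200.674) → (213.273,173.915) → (222.046,148.397) → (232.792,124.119) → (245.514,101.081) → (260.209,79.283)

[4] `<path>` rectangle, #000000→engrave S114 F3053: (92.065,139.245) → (121.109,139.245) → (121.109,37.267) → (92.065,37.267) → (92.065,139.245) (closed)

[5] `<circle>` circle, #000000→engrave S114 F3053: (286.397,41.551) → (284.903,47.125) → (280.823,51.205) → (275.249,52.699) → (269.675,51.205) → (265.595,47.125) → (264.101,41.551) → (265.595,35.977) → (269.675,31.897) → (275.249,30.403) → (280.823,31.897) → (284.903,35.977) → (286.397,41.551) (closed)

[6] `<path>` cubic bezier, #000000→engrave S114 F3053: (36.690,20.978) → (46.398,36.782) → (65.437,71.431) → (88.807,116.352) → (111.510,162.970) → (128.546,202.713) → (134.916,227.006)

; LightBurn 1.6.03
; GRBL device profile, absolute coords
G21
G90
G0 X211.421 Y114.206
M3 S114
G1 X313.940 Y59.491 F3053
G1 X151.568 Y84.607
G1 X147.894 Y245.988
G1 X211.421 Y114.206
M5
G0 X271.704 Y179.818
M3 S752
G1 X242.114 Y169.795 F1037
G1 X210.457 Y161.866
G1 X176.734 Y156.030
G1 X140.944 Y152.288
G1 X103.087 Y150.640
G1 X63.163 Y151.085
M5
G0 X201.652 Y228.672
M3 S752
G1 X206.476 Y200.674 F1037
G1 X213.273 Y173.915
G1 X222.046 Y148.397
G1 X232.792 Y124.119
G1 X245.514 Y101.081
G1 X260.209 Y79.283
M5
G0 X92.065 Y139.245
M3 S114
G1 X121.109 Y139.245 F3053
G1 X121.109 Y37.267
G1 X92.065 Y37.267
G1 X92.065 Y139.245
M5
G0 X286.397 Y41.551
M3 S114
G1 X284.903 Y47.125 F3053
G1 X280.823 Y51.205
G1 X275.249 Y52.699
G1 X269.675 Y51.205
G1 X265.595 Y47.125
G1 X264.101 Y41.551
G1 X265.595 Y35.977
G1 X269.675 Y31.897
G1 X275.249 Y30.403
G1 X280.823 Y31.897
G1 X284.903 Y35.977
G1 X286.397 Y41.551
M5
G0 X36.690 Y20.978
M3 S114
G1 X46.398 Y36.782 F3053
G1 X65.437 Y71.431
G1 X88.807 Y116.352
G1 X111.510 Y162.970
G1 X128.546 Y202.713
G1 X134.916 Y227.006
M5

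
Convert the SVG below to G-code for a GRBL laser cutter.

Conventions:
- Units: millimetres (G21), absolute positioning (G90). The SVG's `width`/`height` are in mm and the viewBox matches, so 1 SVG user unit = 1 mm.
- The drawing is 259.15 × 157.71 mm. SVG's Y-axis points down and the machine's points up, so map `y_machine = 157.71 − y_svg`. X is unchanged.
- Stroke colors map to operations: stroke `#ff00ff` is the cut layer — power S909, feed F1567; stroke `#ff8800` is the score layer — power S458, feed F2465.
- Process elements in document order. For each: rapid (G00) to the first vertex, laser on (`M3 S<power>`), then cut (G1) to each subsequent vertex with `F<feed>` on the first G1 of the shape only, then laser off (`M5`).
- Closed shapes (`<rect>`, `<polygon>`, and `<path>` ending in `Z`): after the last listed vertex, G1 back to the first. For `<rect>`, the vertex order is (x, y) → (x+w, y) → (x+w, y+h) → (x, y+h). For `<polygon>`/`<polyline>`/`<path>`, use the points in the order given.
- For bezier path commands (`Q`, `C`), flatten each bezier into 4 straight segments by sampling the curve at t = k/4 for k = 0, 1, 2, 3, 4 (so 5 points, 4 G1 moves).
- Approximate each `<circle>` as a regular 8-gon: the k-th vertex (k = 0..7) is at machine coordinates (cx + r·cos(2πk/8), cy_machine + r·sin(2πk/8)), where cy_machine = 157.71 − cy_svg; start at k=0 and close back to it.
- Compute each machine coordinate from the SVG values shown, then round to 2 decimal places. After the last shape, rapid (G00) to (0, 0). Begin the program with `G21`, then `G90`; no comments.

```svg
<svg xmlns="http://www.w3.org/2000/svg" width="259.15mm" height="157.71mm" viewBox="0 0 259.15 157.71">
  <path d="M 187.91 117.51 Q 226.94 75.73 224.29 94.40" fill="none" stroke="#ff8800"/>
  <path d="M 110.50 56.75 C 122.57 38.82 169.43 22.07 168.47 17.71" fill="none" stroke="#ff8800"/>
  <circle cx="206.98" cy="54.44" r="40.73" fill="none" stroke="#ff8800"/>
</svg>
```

G21
G90
G00 X187.91 Y40.20
M3 S458
G1 X204.82 Y57.31 F2465
G1 X216.52 Y66.87
G1 X223.01 Y68.87
G1 X224.29 Y63.31
M5
G00 X110.50 Y100.96
M3 S458
G1 X124.78 Y114.01 F2465
G1 X144.37 Y125.57
G1 X161.51 Y134.58
G1 X168.47 Y140.00
M5
G00 X247.71 Y103.27
M3 S458
G1 X235.78 Y132.07 F2465
G1 X206.98 Y144.00
G1 X178.18 Y132.07
G1 X166.25 Y103.27
G1 X178.18 Y74.47
G1 X206.98 Y62.54
G1 X235.78 Y74.47
G1 X247.71 Y103.27
M5
G00 X0.00 Y0.00

1 u = 1 mm; y_m = 157.71 − y.

[1] `<path>` quadratic bezier, #ff8800→score S458 F2465: (187.91,40.20) → (204.82,57.31) → (216.52,66.87) → (223.01,68.87) → (224.29,63.31)

[2] `<path>` cubic bezier, #ff8800→score S458 F2465: (110.50,100.96) → (124.78,114.01) → (144.37,125.57) → (161.51,134.58) → (168.47,140.00)

[3] `<circle>` circle, #ff8800→score S458 F2465: (247.71,103.27) → (235.78,132.07) → (206.98,144.00) → (178.18,132.07) → (166.25,103.27) → (178.18,74.47) → (206.98,62.54) → (235.78,74.47) → (247.71,103.27) (closed)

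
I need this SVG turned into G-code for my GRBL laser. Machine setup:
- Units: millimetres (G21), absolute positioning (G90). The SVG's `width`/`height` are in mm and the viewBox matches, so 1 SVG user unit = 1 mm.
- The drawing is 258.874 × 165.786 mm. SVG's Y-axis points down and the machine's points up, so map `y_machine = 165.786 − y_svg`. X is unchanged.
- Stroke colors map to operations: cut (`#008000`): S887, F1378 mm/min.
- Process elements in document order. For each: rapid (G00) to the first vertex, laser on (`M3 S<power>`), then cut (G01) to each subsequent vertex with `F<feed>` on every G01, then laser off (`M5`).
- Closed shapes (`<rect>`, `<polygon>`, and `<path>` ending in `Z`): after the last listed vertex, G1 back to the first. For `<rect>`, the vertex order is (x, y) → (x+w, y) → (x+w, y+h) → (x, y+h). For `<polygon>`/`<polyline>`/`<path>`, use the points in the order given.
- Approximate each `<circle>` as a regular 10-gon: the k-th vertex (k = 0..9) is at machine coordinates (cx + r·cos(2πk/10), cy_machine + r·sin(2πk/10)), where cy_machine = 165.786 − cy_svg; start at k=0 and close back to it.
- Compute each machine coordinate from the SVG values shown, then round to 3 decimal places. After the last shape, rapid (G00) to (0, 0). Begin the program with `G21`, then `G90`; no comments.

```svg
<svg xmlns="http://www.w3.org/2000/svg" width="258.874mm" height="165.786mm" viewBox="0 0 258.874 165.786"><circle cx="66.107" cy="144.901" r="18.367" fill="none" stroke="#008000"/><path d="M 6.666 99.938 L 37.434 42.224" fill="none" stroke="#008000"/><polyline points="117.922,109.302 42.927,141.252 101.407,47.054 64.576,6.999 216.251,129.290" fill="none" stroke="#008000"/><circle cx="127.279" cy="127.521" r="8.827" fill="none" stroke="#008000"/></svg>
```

1 u = 1 mm; y_m = 165.786 − y.

[1] `<circle>` circle, #008000→cut S887 F1378: (84.474,20.885) → (80.966,31.681) → (71.783,38.353) → (60.431,38.353) → (51.248,31.681) → (47.740,20.885) → (51.248,10.089) → (60.431,3.417) → (71.783,3.417) → (80.966,10.089) → (84.474,20.885) (closed)

[2] `<path>` line segment, #008000→cut S887 F1378: (6.666,65.848) → (37.434,123.562)

[3] `<polyline>` open polyline, #008000→cut S887 F1378: (117.922,56.484) → (42.927,24.534) → (101.407,118.732) → (64.576,158.787) → (216.251,36.496)

[4] `<circle>` circle, #008000→cut S887 F1378: (136.106,38.265) → (134.420,43.453) → (130.007,46.660) → (124.551,46.660) → (120.138,43.453) → (118.452,38.265) → (120.138,33.077) → (124.551,29.870) → (130.007,29.870) → (134.420,33.077) → (136.106,38.265) (closed)

G21
G90
G00 X84.474 Y20.885
M3 S887
G01 X80.966 Y31.681 F1378
G01 X71.783 Y38.353 F1378
G01 X60.431 Y38.353 F1378
G01 X51.248 Y31.681 F1378
G01 X47.740 Y20.885 F1378
G01 X51.248 Y10.089 F1378
G01 X60.431 Y3.417 F1378
G01 X71.783 Y3.417 F1378
G01 X80.966 Y10.089 F1378
G01 X84.474 Y20.885 F1378
M5
G00 X6.666 Y65.848
M3 S887
G01 X37.434 Y123.562 F1378
M5
G00 X117.922 Y56.484
M3 S887
G01 X42.927 Y24.534 F1378
G01 X101.407 Y118.732 F1378
G01 X64.576 Y158.787 F1378
G01 X216.251 Y36.496 F1378
M5
G00 X136.106 Y38.265
M3 S887
G01 X134.420 Y43.453 F1378
G01 X130.007 Y46.660 F1378
G01 X124.551 Y46.660 F1378
G01 X120.138 Y43.453 F1378
G01 X118.452 Y38.265 F1378
G01 X120.138 Y33.077 F1378
G01 X124.551 Y29.870 F1378
G01 X130.007 Y29.870 F1378
G01 X134.420 Y33.077 F1378
G01 X136.106 Y38.265 F1378
M5
G00 X0.000 Y0.000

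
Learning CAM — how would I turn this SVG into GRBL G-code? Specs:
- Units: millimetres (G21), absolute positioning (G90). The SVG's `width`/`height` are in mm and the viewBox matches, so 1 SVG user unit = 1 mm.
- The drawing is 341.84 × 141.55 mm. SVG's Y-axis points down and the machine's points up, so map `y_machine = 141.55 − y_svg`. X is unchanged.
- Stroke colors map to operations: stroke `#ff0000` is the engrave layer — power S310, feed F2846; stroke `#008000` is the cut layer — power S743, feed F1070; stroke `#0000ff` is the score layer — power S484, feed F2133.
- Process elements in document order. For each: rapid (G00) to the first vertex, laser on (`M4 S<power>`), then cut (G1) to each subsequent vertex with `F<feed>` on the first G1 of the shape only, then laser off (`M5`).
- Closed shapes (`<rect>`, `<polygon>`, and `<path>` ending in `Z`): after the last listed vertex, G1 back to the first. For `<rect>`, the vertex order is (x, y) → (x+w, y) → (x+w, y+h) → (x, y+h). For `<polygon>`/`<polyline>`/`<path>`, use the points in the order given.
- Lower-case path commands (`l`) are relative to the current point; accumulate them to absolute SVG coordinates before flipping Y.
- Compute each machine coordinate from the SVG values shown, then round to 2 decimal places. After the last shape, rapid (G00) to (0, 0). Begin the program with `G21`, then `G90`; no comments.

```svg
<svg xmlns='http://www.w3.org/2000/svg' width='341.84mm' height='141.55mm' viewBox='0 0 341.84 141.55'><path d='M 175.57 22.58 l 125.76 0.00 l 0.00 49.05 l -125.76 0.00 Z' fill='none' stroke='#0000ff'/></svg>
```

1 u = 1 mm; y_m = 141.55 − y.

[1] `<path>` rectangle, #0000ff→score S484 F2133: (175.57,118.97) → (301.33,118.97) → (301.33,69.92) → (175.57,69.92) → (175.57,118.97) (closed)

G21
G90
G00 X175.57 Y118.97
M4 S484
G1 X301.33 Y118.97 F2133
G1 X301.33 Y69.92
G1 X175.57 Y69.92
G1 X175.57 Y118.97
M5
G00 X0.00 Y0.00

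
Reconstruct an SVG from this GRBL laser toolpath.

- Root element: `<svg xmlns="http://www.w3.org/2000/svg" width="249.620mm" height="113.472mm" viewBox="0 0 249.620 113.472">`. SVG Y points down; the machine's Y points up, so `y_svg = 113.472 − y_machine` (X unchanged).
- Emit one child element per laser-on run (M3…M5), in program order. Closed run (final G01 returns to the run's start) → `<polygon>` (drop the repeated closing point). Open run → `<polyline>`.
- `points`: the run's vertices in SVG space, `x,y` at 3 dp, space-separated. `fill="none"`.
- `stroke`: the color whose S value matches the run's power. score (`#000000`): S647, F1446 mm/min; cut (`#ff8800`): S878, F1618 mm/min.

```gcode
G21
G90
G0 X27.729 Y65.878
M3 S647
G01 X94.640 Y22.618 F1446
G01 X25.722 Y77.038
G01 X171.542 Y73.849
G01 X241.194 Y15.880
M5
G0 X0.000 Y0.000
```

<svg xmlns="http://www.w3.org/2000/svg" width="249.620mm" height="113.472mm" viewBox="0 0 249.620 113.472">
  <polyline points="27.729,47.594 94.640,90.854 25.722,36.434 171.542,39.623 241.194,97.592" fill="none" stroke="#000000"/>
</svg>

y_svg = 113.472 − y_m. Every run uses S647, so all elements get stroke `#000000` (score).

[1] open run; points: 27.729,47.594 94.640,90.854 25.722,36.434 171.542,39.623 241.194,97.592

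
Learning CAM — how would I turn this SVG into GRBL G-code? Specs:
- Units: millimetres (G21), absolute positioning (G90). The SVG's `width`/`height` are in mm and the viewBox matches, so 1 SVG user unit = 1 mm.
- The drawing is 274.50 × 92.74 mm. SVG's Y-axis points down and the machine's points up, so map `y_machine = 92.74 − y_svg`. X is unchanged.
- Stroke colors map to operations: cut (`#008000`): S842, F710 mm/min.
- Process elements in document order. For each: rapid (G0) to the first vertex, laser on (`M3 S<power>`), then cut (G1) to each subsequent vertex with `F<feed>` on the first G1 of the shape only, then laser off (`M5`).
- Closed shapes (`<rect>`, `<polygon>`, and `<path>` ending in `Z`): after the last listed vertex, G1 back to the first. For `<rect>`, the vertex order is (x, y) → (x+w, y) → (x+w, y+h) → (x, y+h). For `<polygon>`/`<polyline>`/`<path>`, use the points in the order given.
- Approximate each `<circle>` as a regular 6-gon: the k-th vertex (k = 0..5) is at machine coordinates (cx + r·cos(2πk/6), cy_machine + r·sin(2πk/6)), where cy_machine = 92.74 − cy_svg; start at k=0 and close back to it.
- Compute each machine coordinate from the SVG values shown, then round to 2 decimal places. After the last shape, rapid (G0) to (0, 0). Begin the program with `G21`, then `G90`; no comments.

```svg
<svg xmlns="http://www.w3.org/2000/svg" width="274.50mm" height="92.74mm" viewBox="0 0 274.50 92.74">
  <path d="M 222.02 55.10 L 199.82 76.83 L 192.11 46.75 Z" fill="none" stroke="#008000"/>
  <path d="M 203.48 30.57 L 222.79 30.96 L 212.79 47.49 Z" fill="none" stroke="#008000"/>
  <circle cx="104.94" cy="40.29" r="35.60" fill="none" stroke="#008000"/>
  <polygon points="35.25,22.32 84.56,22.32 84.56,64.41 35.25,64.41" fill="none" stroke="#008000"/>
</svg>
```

Since the viewBox matches the mm dimensions, user units are millimetres directly. The only transform is the Y-flip y_m = 92.74 − y_svg.

Shape 1 is a regular polygon drawn with `<path>`. Its stroke #008000 means cut at S842, F710. After flipping Y the toolpath is (222.02,37.64) → (199.82,15.91) → (192.11,45.99) → (222.02,37.64), returning to the start.

Shape 2 is a regular polygon drawn with `<path>`. Its stroke #008000 means cut at S842, F710. After flipping Y the toolpath is (203.48,62.17) → (222.79,61.78) → (212.79,45.25) → (203.48,62.17), returning to the start.

Shape 3 is a circle drawn with `<circle>`. Its stroke #008000 means cut at S842, F710. After flipping Y the toolpath is (140.54,52.45) → (122.74,83.28) → (87.14,83.28) → (69.34,52.45) → (87.14,21.62) → (122.74,21.62) → (140.54,52.45), returning to the start.

Shape 4 is a rectangle drawn with `<polygon>`. Its stroke #008000 means cut at S842, F710. After flipping Y the toolpath is (35.25,70.42) → (84.56,70.42) → (84.56,28.33) → (35.25,28.33) → (35.25,70.42), returning to the start.

G21
G90
G0 X222.02 Y37.64
M3 S842
G1 X199.82 Y15.91 F710
G1 X192.11 Y45.99
G1 X222.02 Y37.64
M5
G0 X203.48 Y62.17
M3 S842
G1 X222.79 Y61.78 F710
G1 X212.79 Y45.25
G1 X203.48 Y62.17
M5
G0 X140.54 Y52.45
M3 S842
G1 X122.74 Y83.28 F710
G1 X87.14 Y83.28
G1 X69.34 Y52.45
G1 X87.14 Y21.62
G1 X122.74 Y21.62
G1 X140.54 Y52.45
M5
G0 X35.25 Y70.42
M3 S842
G1 X84.56 Y70.42 F710
G1 X84.56 Y28.33
G1 X35.25 Y28.33
G1 X35.25 Y70.42
M5
G0 X0.00 Y0.00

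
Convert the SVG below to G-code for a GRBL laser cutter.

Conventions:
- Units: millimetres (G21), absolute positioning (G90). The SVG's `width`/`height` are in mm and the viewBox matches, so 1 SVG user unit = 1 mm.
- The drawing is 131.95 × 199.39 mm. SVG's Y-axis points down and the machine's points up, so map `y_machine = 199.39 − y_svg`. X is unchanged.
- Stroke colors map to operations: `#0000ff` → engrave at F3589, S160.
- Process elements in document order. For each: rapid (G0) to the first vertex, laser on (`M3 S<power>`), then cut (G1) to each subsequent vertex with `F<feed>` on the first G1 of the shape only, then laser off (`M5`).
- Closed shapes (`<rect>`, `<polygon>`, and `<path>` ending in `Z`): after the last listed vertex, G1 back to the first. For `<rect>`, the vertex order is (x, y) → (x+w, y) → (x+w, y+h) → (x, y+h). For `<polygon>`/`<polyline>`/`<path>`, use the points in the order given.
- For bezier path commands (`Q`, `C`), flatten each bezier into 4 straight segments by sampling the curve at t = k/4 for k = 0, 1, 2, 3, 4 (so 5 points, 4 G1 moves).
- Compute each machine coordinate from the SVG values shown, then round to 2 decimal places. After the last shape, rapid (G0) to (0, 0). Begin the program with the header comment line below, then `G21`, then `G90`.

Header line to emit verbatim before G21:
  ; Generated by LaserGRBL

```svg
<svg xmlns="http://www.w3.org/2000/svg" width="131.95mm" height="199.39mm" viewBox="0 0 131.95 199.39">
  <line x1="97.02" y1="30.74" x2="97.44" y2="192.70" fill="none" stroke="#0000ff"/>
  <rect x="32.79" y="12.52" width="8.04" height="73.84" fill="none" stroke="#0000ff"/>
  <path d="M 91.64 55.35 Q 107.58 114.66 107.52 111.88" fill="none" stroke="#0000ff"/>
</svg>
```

viewBox `0 0 131.95 199.39` with mm width/height → 1 unit = 1 mm. Flip: y_m = 199.39 − y_svg.

**Shape 1** — `<line>` line segment, stroke `#0000ff` → engrave (S160, F3589). Machine vertices: (97.02,168.65) → (97.44,6.69). Open path.

**Shape 2** — `<rect>` rectangle, stroke `#0000ff` → engrave (S160, F3589). Machine vertices: (32.79,186.87) → (40.83,186.87) → (40.83,113.03) → (32.79,113.03) → (32.79,186.87). Closed: final G1 returns to the first vertex.

**Shape 3** — `<path>` quadratic bezier, stroke `#0000ff` → engrave (S160, F3589). Control points (SVG): P0=(91.64,55.35), P1=(107.58,114.66), P2=(107.52,111.88); sampled at t=k/4. Machine vertices: (91.64,144.04) → (98.61,118.27) → (103.58,100.25) → (106.55,90.00) → (107.52,87.51). Open path.

; Generated by LaserGRBL
G21
G90
G0 X97.02 Y168.65
M3 S160
G1 X97.44 Y6.69 F3589
M5
G0 X32.79 Y186.87
M3 S160
G1 X40.83 Y186.87 F3589
G1 X40.83 Y113.03
G1 X32.79 Y113.03
G1 X32.79 Y186.87
M5
G0 X91.64 Y144.04
M3 S160
G1 X98.61 Y118.27 F3589
G1 X103.58 Y100.25
G1 X106.55 Y90.00
G1 X107.52 Y87.51
M5
G0 X0.00 Y0.00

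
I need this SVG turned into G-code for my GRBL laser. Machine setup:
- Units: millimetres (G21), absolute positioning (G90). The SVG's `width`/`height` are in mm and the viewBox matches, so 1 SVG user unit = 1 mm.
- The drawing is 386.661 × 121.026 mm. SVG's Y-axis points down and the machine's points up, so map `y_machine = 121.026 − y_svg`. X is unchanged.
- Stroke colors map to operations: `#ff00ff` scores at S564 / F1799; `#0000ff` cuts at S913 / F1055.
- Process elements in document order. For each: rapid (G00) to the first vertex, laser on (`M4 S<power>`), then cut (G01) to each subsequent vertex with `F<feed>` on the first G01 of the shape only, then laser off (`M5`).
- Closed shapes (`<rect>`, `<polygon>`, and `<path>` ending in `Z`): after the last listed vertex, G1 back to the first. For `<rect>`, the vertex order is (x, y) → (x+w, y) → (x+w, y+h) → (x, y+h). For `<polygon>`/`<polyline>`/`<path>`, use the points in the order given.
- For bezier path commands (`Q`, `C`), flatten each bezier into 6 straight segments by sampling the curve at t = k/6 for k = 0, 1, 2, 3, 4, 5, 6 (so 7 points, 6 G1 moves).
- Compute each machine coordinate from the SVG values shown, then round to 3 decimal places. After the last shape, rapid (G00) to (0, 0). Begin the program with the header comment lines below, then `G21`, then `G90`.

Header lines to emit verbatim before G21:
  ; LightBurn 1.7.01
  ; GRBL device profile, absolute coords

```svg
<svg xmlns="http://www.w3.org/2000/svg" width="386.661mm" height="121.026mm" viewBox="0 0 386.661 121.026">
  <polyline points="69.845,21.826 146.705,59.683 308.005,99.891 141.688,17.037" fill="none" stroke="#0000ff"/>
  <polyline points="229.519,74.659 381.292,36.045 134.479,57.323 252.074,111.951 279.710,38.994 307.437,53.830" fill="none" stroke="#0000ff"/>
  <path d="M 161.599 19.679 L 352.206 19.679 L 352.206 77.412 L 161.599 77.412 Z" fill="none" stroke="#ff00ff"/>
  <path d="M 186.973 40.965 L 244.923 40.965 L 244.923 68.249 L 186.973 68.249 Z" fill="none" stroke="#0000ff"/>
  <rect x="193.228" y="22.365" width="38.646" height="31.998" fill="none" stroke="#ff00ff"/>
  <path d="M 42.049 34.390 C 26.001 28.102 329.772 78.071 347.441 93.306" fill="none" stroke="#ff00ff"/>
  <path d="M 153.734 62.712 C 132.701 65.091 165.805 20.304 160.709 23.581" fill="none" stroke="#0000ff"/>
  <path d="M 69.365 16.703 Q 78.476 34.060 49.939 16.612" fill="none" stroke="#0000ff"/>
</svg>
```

viewBox `0 0 386.661 121.026` with mm width/height → 1 unit = 1 mm. Flip: y_m = 121.026 − y_svg.

**Shape 1** — `<polyline>` open polyline, stroke `#0000ff` → cut (S913, F1055). Machine vertices: (69.845,99.200) → (146.705,61.343) → (308.005,21.135) → (141.688,103.989). Open path.

**Shape 2** — `<polyline>` open polyline, stroke `#0000ff` → cut (S913, F1055). Machine vertices: (229.519,46.367) → (381.292,84.981) → (134.479,63.703) → (252.074,9.075) → (279.710,82.032) → (307.437,67.196). Open path.

**Shape 3** — `<path>` rectangle, stroke `#ff00ff` → score (S564, F1799). Machine vertices: (161.599,101.347) → (352.206,101.347) → (352.206,43.614) → (161.599,43.614) → (161.599,101.347). Closed: final G1 returns to the first vertex.

**Shape 4** — `<path>` rectangle, stroke `#0000ff` → cut (S913, F1055). Machine vertices: (186.973,80.061) → (244.923,80.061) → (244.923,52.777) → (186.973,52.777) → (186.973,80.061). Closed: final G1 returns to the first vertex.

**Shape 5** — `<rect>` rectangle, stroke `#ff00ff` → score (S564, F1799). Machine vertices: (193.228,98.661) → (231.874,98.661) → (231.874,66.663) → (193.228,66.663) → (193.228,98.661). Closed: final G1 returns to the first vertex.

**Shape 6** — `<path>` cubic bezier, stroke `#ff00ff` → score (S564, F1799). Control points (SVG): P0=(42.049,34.390), P1=(26.001,28.102), P2=(329.772,78.071), P3=(347.441,93.306); sampled at t=k/6. Machine vertices: (42.049,86.636) → (57.871,85.513) → (110.166,77.542) → (182.101,65.249) → (256.846,51.163) → (317.570,37.811) → (347.441,27.720). Open path.

**Shape 7** — `<path>` cubic bezier, stroke `#0000ff` → cut (S913, F1055). Control points (SVG): P0=(153.734,62.712), P1=(132.701,65.091), P2=(165.805,20.304), P3=(160.709,23.581); sampled at t=k/6. Machine vertices: (153.734,58.314) → (147.301,60.614) → (147.327,68.130) → (151.245,78.216) → (156.492,88.228) → (160.501,95.519) → (160.709,97.445). Open path.

**Shape 8** — `<path>` quadratic bezier, stroke `#0000ff` → cut (S913, F1055). Control points (SVG): P0=(69.365,16.703), P1=(78.476,34.060), P2=(49.939,16.612); sampled at t=k/6. Machine vertices: (69.365,104.323) → (71.356,99.504) → (71.256,96.619) → (69.064,95.667) → (64.781,96.649) → (58.406,99.565) → (49.939,104.414). Open path.

; LightBurn 1.7.01
; GRBL device profile, absolute coords
G21
G90
G00 X69.845 Y99.200
M4 S913
G01 X146.705 Y61.343 F1055
G01 X308.005 Y21.135
G01 X141.688 Y103.989
M5
G00 X229.519 Y46.367
M4 S913
G01 X381.292 Y84.981 F1055
G01 X134.479 Y63.703
G01 X252.074 Y9.075
G01 X279.710 Y82.032
G01 X307.437 Y67.196
M5
G00 X161.599 Y101.347
M4 S564
G01 X352.206 Y101.347 F1799
G01 X352.206 Y43.614
G01 X161.599 Y43.614
G01 X161.599 Y101.347
M5
G00 X186.973 Y80.061
M4 S913
G01 X244.923 Y80.061 F1055
G01 X244.923 Y52.777
G01 X186.973 Y52.777
G01 X186.973 Y80.061
M5
G00 X193.228 Y98.661
M4 S564
G01 X231.874 Y98.661 F1799
G01 X231.874 Y66.663
G01 X193.228 Y66.663
G01 X193.228 Y98.661
M5
G00 X42.049 Y86.636
M4 S564
G01 X57.871 Y85.513 F1799
G01 X110.166 Y77.542
G01 X182.101 Y65.249
G01 X256.846 Y51.163
G01 X317.570 Y37.811
G01 X347.441 Y27.720
M5
G00 X153.734 Y58.314
M4 S913
G01 X147.301 Y60.614 F1055
G01 X147.327 Y68.130
G01 X151.245 Y78.216
G01 X156.492 Y88.228
G01 X160.501 Y95.519
G01 X160.709 Y97.445
M5
G00 X69.365 Y104.323
M4 S913
G01 X71.356 Y99.504 F1055
G01 X71.256 Y96.619
G01 X69.064 Y95.667
G01 X64.781 Y96.649
G01 X58.406 Y99.565
G01 X49.939 Y104.414
M5
G00 X0.000 Y0.000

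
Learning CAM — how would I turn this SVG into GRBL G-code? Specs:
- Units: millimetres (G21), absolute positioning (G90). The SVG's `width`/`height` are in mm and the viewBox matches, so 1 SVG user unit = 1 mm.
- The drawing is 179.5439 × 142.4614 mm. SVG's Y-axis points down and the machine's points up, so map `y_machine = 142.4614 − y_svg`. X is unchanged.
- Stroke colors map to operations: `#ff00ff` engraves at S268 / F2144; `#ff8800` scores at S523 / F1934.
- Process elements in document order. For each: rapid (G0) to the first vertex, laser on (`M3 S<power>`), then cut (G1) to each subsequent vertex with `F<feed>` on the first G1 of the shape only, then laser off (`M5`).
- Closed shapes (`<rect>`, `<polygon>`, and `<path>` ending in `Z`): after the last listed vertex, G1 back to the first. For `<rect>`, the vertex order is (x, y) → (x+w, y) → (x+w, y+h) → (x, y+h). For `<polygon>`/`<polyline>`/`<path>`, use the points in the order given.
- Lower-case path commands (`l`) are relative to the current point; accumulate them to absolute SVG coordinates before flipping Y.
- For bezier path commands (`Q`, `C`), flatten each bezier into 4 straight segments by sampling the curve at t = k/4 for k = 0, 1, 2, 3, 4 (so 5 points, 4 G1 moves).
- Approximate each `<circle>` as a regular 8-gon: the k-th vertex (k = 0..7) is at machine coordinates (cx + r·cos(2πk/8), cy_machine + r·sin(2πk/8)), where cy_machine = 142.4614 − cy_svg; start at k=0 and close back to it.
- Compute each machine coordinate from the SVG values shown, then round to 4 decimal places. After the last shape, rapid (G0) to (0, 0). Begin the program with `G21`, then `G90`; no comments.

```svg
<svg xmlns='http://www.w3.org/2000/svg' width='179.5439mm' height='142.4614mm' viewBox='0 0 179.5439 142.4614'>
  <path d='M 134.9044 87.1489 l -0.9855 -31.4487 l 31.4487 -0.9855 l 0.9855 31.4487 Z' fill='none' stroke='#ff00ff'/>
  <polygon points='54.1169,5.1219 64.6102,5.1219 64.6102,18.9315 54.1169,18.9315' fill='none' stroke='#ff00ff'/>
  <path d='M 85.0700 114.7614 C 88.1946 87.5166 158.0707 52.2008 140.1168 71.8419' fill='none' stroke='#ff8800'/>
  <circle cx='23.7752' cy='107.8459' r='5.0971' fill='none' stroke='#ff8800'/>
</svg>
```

viewBox `0 0 179.5439 142.4614` with mm width/height → 1 unit = 1 mm. Flip: y_m = 142.4614 − y_svg.

**Shape 1** — `<path>` regular polygon, stroke `#ff00ff` → engrave (S268, F2144). Machine vertices: (134.9044,55.3125) → (133.9189,86.7612) → (165.3676,87.7467) → (166.3531,56.2980) → (134.9044,55.3125). Closed: final G1 returns to the first vertex.

**Shape 2** — `<polygon>` rectangle, stroke `#ff00ff` → engrave (S268, F2144). Machine vertices: (54.1169,137.3395) → (64.6102,137.3395) → (64.6102,123.5299) → (54.1169,123.5299) → (54.1169,137.3395). Closed: final G1 returns to the first vertex.

**Shape 3** — `<path>` cubic bezier, stroke `#ff8800` → score (S523, F1934). Control points (SVG): P0=(85.0700,114.7614), P1=(88.1946,87.5166), P2=(158.0707,52.2008), P3=(140.1168,71.8419); sampled at t=k/4. Machine vertices: (85.0700,27.7000) → (97.5140,48.6621) → (120.4978,66.7420) → (139.5294,76.0307) → (140.1168,70.6195). Open path.

**Shape 4** — `<circle>` circle, stroke `#ff8800` → score (S523, F1934). Machine vertices: (28.8723,34.6155) → (27.3794,38.2197) → (23.7752,39.7126) → (20.1710,38.2197) → (18.6781,34.6155) → (20.1710,31.0113) → (23.7752,29.5184) → (27.3794,31.0113) → (28.8723,34.6155). Closed: final G1 returns to the first vertex.

G21
G90
G0 X134.9044 Y55.3125
M3 S268
G1 X133.9189 Y86.7612 F2144
G1 X165.3676 Y87.7467
G1 X166.3531 Y56.2980
G1 X134.9044 Y55.3125
M5
G0 X54.1169 Y137.3395
M3 S268
G1 X64.6102 Y137.3395 F2144
G1 X64.6102 Y123.5299
G1 X54.1169 Y123.5299
G1 X54.1169 Y137.3395
M5
G0 X85.0700 Y27.7000
M3 S523
G1 X97.5140 Y48.6621 F1934
G1 X120.4978 Y66.7420
G1 X139.5294 Y76.0307
G1 X140.1168 Y70.6195
M5
G0 X28.8723 Y34.6155
M3 S523
G1 X27.3794 Y38.2197 F1934
G1 X23.7752 Y39.7126
G1 X20.1710 Y38.2197
G1 X18.6781 Y34.6155
G1 X20.1710 Y31.0113
G1 X23.7752 Y29.5184
G1 X27.3794 Y31.0113
G1 X28.8723 Y34.6155
M5
G0 X0.0000 Y0.0000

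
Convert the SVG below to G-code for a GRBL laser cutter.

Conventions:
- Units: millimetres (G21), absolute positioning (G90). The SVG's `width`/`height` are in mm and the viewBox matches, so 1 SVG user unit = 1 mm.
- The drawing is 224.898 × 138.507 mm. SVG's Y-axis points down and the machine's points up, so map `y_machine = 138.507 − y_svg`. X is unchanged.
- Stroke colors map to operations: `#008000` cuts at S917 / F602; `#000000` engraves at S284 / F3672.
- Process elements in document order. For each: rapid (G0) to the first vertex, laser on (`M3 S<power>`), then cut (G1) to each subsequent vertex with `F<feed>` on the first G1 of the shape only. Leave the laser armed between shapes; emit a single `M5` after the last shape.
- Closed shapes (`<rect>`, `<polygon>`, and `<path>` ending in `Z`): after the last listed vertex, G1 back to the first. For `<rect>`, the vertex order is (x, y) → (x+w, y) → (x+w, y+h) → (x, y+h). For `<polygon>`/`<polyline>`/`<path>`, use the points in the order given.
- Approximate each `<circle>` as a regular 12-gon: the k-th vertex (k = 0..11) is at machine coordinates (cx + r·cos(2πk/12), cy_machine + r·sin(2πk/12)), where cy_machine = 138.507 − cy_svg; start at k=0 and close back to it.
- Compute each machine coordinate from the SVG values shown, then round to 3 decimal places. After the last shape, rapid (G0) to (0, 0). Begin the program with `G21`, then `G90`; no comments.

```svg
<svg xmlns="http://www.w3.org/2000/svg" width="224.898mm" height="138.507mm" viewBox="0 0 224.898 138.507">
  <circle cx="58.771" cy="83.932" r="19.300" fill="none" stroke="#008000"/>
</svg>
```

1 u = 1 mm; y_m = 138.507 − y.

[1] `<circle>` circle, #008000→cut S917 F602: (78.071,54.575) → (75.485,64.225) → (68.421,71.289) → (58.771,73.875) → (49.121,71.289) → (42.057,64.225) → (39.471,54.575) → (42.057,44.925) → (49.121,37.861) → (58.771,35.275) → (68.421,37.861) → (75.485,44.925) → (78.071,54.575) (closed)

G21
G90
G0 X78.071 Y54.575
M3 S917
G1 X75.485 Y64.225 F602
G1 X68.421 Y71.289
G1 X58.771 Y73.875
G1 X49.121 Y71.289
G1 X42.057 Y64.225
G1 X39.471 Y54.575
G1 X42.057 Y44.925
G1 X49.121 Y37.861
G1 X58.771 Y35.275
G1 X68.421 Y37.861
G1 X75.485 Y44.925
G1 X78.071 Y54.575
M5
G0 X0.000 Y0.000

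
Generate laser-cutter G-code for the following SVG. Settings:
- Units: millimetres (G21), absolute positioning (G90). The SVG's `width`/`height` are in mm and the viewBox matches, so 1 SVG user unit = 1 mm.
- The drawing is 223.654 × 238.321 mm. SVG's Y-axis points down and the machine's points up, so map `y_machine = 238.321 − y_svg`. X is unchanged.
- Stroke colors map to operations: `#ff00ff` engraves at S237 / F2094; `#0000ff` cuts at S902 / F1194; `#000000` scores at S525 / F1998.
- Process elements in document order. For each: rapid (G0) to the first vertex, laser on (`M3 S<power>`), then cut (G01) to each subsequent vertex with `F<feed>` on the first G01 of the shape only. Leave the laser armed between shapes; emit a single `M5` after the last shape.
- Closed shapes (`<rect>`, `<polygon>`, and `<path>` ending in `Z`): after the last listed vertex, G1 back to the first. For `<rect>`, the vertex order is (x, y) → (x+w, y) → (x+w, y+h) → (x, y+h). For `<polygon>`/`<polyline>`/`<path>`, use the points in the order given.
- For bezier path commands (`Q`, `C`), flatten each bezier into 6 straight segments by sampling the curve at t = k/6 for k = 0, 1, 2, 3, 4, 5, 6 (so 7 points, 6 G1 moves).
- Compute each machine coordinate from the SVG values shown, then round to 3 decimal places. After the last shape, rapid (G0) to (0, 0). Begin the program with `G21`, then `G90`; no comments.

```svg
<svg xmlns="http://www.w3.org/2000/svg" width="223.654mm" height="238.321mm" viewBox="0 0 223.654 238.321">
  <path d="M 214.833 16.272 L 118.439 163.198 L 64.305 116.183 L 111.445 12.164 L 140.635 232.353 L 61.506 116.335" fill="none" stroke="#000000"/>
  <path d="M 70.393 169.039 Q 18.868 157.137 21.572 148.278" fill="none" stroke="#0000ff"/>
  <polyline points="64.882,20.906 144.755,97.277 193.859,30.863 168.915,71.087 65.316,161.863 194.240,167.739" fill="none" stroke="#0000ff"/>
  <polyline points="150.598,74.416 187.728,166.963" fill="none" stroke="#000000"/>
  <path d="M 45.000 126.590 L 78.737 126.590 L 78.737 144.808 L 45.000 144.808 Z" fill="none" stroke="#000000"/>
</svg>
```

G21
G90
G0 X214.833 Y222.049
M3 S525
G01 X118.439 Y75.123 F1998
G01 X64.305 Y122.138
G01 X111.445 Y226.157
G01 X140.635 Y5.968
G01 X61.506 Y121.986
G0 X70.393 Y69.282
M3 S902
G01 X54.724 Y73.165 F1194
G01 X42.068 Y76.879
G01 X32.425 Y80.423
G01 X25.795 Y83.799
G01 X22.177 Y87.005
G01 X21.572 Y90.043
G0 X64.882 Y217.415
M3 S902
G01 X144.755 Y141.044 F1194
G01 X193.859 Y207.458
G01 X168.915 Y167.234
G01 X65.316 Y76.458
G01 X194.240 Y70.582
G0 X150.598 Y163.905
M3 S525
G01 X187.728 Y71.358 F1998
G0 X45.000 Y111.731
M3 S525
G01 X78.737 Y111.731 F1998
G01 X78.737 Y93.513
G01 X45.000 Y93.513
G01 X45.000 Y111.731
M5
G0 X0.000 Y0.000

viewBox `0 0 223.654 238.321` with mm width/height → 1 unit = 1 mm. Flip: y_m = 238.321 − y_svg.

**Shape 1** — `<path>` open polyline, stroke `#000000` → score (S525, F1998). Machine vertices: (214.833,222.049) → (118.439,75.123) → (64.305,122.138) → (111.445,226.157) → (140.635,5.968) → (61.506,121.986). Open path.

**Shape 2** — `<path>` quadratic bezier, stroke `#0000ff` → cut (S902, F1194). Control points (SVG): P0=(70.393,169.039), P1=(18.868,157.137), P2=(21.572,148.278); sampled at t=k/6. Machine vertices: (70.393,69.282) → (54.724,73.165) → (42.068,76.879) → (32.425,80.423) → (25.795,83.799) → (22.177,87.005) → (21.572,90.043). Open path.

**Shape 3** — `<polyline>` open polyline, stroke `#0000ff` → cut (S902, F1194). Machine vertices: (64.882,217.415) → (144.755,141.044) → (193.859,207.458) → (168.915,167.234) → (65.316,76.458) → (194.240,70.582). Open path.

**Shape 4** — `<polyline>` line segment, stroke `#000000` → score (S525, F1998). Machine vertices: (150.598,163.905) → (187.728,71.358). Open path.

**Shape 5** — `<path>` rectangle, stroke `#000000` → score (S525, F1998). Machine vertices: (45.000,111.731) → (78.737,111.731) → (78.737,93.513) → (45.000,93.513) → (45.000,111.731). Closed: final G1 returns to the first vertex.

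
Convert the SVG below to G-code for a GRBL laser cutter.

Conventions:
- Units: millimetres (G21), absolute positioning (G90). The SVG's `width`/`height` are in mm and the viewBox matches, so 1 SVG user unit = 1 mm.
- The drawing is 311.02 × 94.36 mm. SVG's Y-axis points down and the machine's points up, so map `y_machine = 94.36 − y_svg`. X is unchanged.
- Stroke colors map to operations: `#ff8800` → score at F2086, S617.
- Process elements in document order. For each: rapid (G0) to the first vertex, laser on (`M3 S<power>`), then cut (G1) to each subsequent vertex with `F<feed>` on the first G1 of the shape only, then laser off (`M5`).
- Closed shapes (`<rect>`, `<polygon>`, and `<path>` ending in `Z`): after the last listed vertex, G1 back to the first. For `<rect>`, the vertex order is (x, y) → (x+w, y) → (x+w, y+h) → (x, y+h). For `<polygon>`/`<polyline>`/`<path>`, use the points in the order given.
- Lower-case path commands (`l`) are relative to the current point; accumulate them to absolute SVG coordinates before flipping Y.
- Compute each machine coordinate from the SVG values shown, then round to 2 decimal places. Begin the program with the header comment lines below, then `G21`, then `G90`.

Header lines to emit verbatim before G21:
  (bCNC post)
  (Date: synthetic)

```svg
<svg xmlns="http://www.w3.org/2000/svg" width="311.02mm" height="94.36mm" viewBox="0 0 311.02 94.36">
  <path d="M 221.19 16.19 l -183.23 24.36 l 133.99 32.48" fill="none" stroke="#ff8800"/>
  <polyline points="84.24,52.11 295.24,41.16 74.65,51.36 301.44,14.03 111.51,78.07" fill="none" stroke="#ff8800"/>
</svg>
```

(bCNC post)
(Date: synthetic)
G21
G90
G0 X221.19 Y78.17
M3 S617
G1 X37.96 Y53.81 F2086
G1 X171.95 Y21.33
M5
G0 X84.24 Y42.25
M3 S617
G1 X295.24 Y53.20 F2086
G1 X74.65 Y43.00
G1 X301.44 Y80.33
G1 X111.51 Y16.29
M5

viewBox `0 0 311.02 94.36` with mm width/height → 1 unit = 1 mm. Flip: y_m = 94.36 − y_svg.

**Shape 1** — `<path>` open polyline, stroke `#ff8800` → score (S617, F2086). Machine vertices: (221.19,78.17) → (37.96,53.81) → (171.95,21.33). Open path.

**Shape 2** — `<polyline>` open polyline, stroke `#ff8800` → score (S617, F2086). Machine vertices: (84.24,42.25) → (295.24,53.20) → (74.65,43.00) → (301.44,80.33) → (111.51,16.29). Open path.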